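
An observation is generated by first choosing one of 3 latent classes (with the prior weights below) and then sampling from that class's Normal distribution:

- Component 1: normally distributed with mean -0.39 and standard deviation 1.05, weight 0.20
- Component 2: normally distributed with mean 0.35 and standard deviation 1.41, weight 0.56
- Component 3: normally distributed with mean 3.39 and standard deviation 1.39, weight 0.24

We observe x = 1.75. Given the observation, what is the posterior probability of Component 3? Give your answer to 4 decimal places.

The responsibility of component k is π_k f_k(x) divided by Σ_j π_j f_j(x).
Evaluate each component's likelihood at the observed value:
  f_1 = 0.0476132
  f_2 = 0.172828
  f_3 = 0.143091
Multiply by the mixture weights:
  π_1·f_1 = 0.20 × 0.0476132 = 0.00952264
  π_2·f_2 = 0.56 × 0.172828 = 0.0967834
  π_3·f_3 = 0.24 × 0.143091 = 0.0343419
Evidence: 0.00952264 + 0.0967834 + 0.0343419 = 0.140648
P(Component 3 | data) ≈ 0.2442

0.2442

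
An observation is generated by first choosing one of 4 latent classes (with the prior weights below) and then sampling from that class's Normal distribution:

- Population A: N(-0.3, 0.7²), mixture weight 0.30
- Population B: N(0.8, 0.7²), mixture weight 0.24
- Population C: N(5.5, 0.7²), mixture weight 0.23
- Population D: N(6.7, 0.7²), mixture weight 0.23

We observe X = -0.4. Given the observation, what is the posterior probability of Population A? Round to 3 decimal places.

0.843

P(component k | x) = π_k·f_k(x) / marginal(x), where marginal(x) = Σ_j π_j·f_j(x).
Evaluate each component's likelihood at the observed value:
  L_A = (1/(0.7·√(2π)))·exp(−(-0.4−-0.3)²/(2·0.7²)) = 0.569918·exp(-0.01020) = 0.564132
  L_B = (1/(0.7·√(2π)))·exp(−(-0.4−0.8)²/(2·0.7²)) = 0.569918·exp(-1.46939) = 0.131119
  L_C = (1/(0.7·√(2π)))·exp(−(-0.4−5.5)²/(2·0.7²)) = 0.569918·exp(-35.52041) = 2.13548e-16
  L_D = (1/(0.7·√(2π)))·exp(−(-0.4−6.7)²/(2·0.7²)) = 0.569918·exp(-51.43878) = 2.60757e-23
Weight by the priors:
  π_A·L_A = 0.30 × 0.564132 = 0.169239
  π_B·L_B = 0.24 × 0.131119 = 0.0314685
  π_C·L_C = 0.23 × 2.13548e-16 = 4.9116e-17
  π_D·L_D = 0.23 × 2.60757e-23 = 5.99741e-24
Marginal: 0.169239 + 0.0314685 + 4.9116e-17 + 5.99741e-24 = 0.200708
P(Population A | the observation) ≈ 0.843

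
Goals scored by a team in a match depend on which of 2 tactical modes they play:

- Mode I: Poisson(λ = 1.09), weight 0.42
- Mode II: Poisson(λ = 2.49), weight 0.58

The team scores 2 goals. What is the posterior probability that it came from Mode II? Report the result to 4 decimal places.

0.6399

Apply Bayes' rule: the posterior for each component is proportional to its prior times its likelihood at x.
Component likelihoods at x = 2 goals:
  L_I = 0.199729
  L_II = 0.257025
Weight by the priors:
  P(Z=I)·L_I = 0.42 × 0.199729 = 0.0838864
  P(Z=II)·L_II = 0.58 × 0.257025 = 0.149075
Marginal: 0.0838864 + 0.149075 = 0.232961
P(Mode II | data) = 0.149075 / 0.232961 ≈ 0.6399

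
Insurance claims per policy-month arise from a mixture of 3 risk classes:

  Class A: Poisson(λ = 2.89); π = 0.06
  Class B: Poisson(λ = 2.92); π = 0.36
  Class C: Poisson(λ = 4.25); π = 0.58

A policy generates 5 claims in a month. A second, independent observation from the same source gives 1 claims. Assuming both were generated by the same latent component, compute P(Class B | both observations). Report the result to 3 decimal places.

0.447

Apply Bayes' rule: the posterior for each component is proportional to its prior times its likelihood at x.
Since both observations come from the same component, the likelihood for component k is f_k(x₁)·f_k(x₂).
  f_A = [e^(−2.89)·2.89^5/5! = 0.0933678] × [0.160615] = 0.0149963
  f_B = [e^(−2.92)·2.92^5/5! = 0.0954098] × [0.157486] = 0.0150257
  f_C = [e^(−4.25)·4.25^5/5! = 0.164821] × [0.060623] = 0.00999193
Prior × likelihood for each component:
  π_A·f_A = 0.06 × 0.0149963 = 0.000899777
  π_B·f_B = 0.36 × 0.0150257 = 0.00540927
  π_C·f_C = 0.58 × 0.00999193 = 0.00579532
Marginal: 0.000899777 + 0.00540927 + 0.00579532 = 0.0121044
P(Class B | x₁, x₂) ≈ 0.447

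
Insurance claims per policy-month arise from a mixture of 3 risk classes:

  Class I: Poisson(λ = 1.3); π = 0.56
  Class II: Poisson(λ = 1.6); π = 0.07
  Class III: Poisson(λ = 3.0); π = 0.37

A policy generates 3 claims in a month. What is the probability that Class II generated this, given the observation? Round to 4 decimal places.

P(component k | x) = P(Z=k)·f_k(x) / marginal(x), where marginal(x) = Σ_j P(Z=j)·f_j(x).
Poisson probabilities:
  p_I = 0.0997921
  p_II = 0.137828
  p_III = 0.224042
Weight by the priors:
  P(Z=I)·p_I = 0.56 × 0.0997921 = 0.0558836
  P(Z=II)·p_II = 0.07 × 0.137828 = 0.00964796
  P(Z=III)·p_III = 0.37 × 0.224042 = 0.0828955
Marginal: 0.0558836 + 0.00964796 + 0.0828955 = 0.148427
So the posterior for Class II is 0.00964796 / 0.148427 ≈ 0.0650.

0.0650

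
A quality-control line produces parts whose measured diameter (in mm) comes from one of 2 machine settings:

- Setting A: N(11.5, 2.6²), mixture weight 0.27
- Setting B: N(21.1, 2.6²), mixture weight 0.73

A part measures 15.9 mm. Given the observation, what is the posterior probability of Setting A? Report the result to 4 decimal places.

P(component k | x) = π_k·f_k(x) / marginal(x), where marginal(x) = Σ_j π_j·f_j(x).
Component likelihoods at x = 15.9 mm:
  p_A = 0.0366478
  p_B = 0.0207658
Unnormalised posteriors:
  π_A·p_A = 0.27 × 0.0366478 = 0.0098949
  π_B·p_B = 0.73 × 0.0207658 = 0.015159
Evidence: 0.0098949 + 0.015159 = 0.0250539
So the posterior for Setting A is 0.0098949 / 0.0250539 ≈ 0.3949.

0.3949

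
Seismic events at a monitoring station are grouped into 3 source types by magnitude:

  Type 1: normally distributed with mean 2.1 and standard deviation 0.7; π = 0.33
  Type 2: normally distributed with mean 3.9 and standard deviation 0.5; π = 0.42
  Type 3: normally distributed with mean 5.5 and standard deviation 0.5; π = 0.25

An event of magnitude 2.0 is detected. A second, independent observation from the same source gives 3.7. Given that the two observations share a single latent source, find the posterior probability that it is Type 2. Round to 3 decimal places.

The responsibility of component k is P(Z=k) f_k(x) divided by Σ_j P(Z=j) f_j(x).
Since both observations come from the same component, the likelihood for component k is f_k(x₁)·f_k(x₂).
  L_1 = [0.564132] × [0.0418147] = 0.023589
  L_2 = [0.000583894] × [0.73654] = 0.000430061
  L_3 = [1.82694e-11] × [0.0012238] = 2.23582e-14
Unnormalised posteriors:
  P(Z=1)·L_1 = 0.33 × 0.023589 = 0.00778436
  P(Z=2)·L_2 = 0.42 × 0.000430061 = 0.000180626
  P(Z=3)·L_3 = 0.25 × 2.23582e-14 = 5.58955e-15
Normaliser: 0.00778436 + 0.000180626 + 5.58955e-15 = 0.00796499
P(Type 2 | x) ≈ 0.023

0.023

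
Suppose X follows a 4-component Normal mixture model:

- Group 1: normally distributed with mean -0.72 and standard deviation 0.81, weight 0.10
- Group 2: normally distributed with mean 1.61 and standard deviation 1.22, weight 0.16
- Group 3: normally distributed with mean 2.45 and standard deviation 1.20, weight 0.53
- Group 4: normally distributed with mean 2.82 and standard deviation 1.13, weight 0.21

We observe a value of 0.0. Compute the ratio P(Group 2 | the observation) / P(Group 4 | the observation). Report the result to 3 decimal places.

The posterior odds equal the prior odds times the likelihood ratio: (π_i/π_j)·(f_i(x)/f_j(x)).
Component likelihoods at x = 0.0:
  f_1 = 0.331781
  f_2 = 0.136893
  f_3 = 0.0413592
  f_4 = 0.0156842
Odds = (0.16/0.21) × (0.136893/0.0156842) = 0.761905 × 8.7281 ≈ 6.650

6.650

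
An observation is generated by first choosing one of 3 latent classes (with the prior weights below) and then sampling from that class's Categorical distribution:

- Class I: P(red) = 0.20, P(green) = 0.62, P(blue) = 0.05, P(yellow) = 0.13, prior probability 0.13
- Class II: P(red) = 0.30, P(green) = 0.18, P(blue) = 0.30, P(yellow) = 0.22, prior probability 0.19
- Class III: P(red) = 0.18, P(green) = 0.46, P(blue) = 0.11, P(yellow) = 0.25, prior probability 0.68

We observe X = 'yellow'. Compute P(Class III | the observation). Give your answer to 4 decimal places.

P(component k | x) = π_k·f_k(x) / marginal(x), where marginal(x) = Σ_j π_j·f_j(x).
Evaluate each component's likelihood at the observed value:
  f_I = P(yellow | comp) = 0.13
  f_II = P(yellow | comp) = 0.22
  f_III = P(yellow | comp) = 0.25
Unnormalised posteriors:
  π_I·f_I = 0.13 × 0.13 = 0.0169
  π_II·f_II = 0.19 × 0.22 = 0.0418
  π_III·f_III = 0.68 × 0.25 = 0.17
Sum: 0.0169 + 0.0418 + 0.17 = 0.2287
P(Class III | data) ≈ 0.7433

0.7433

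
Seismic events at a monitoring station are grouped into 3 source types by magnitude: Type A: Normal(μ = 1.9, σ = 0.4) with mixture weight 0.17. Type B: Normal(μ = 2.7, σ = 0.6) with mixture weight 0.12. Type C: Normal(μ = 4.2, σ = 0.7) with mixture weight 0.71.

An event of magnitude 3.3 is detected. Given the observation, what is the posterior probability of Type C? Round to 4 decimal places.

0.7841

P(component k | x) = π_k·f_k(x) / marginal(x), where marginal(x) = Σ_j π_j·f_j(x).
Normal densities:
  p_A = (1/(0.4·√(2π)))·exp(−(3.3−1.9)²/(2·0.4²)) = 0.997356·exp(-6.12500) = 0.00218171
  p_B = (1/(0.6·√(2π)))·exp(−(3.3−2.7)²/(2·0.6²)) = 0.664904·exp(-0.50000) = 0.403285
  p_C = (1/(0.7·√(2π)))·exp(−(3.3−4.2)²/(2·0.7²)) = 0.569918·exp(-0.82653) = 0.249376
Weight by the priors:
  π_A·p_A = 0.17 × 0.00218171 = 0.00037089
  π_B·p_B = 0.12 × 0.403285 = 0.0483941
  π_C·p_C = 0.71 × 0.249376 = 0.177057
Denominator: 0.00037089 + 0.0483941 + 0.177057 = 0.225822
P(Type C | data) ≈ 0.7841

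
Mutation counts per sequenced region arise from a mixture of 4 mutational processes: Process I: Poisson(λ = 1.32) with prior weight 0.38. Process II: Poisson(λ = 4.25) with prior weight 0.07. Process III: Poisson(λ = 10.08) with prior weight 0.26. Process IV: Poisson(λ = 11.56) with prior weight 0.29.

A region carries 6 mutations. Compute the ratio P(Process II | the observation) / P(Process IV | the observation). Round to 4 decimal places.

Posterior odds = (π_i f_i(x)) / (π_j f_j(x)); the normalising sum cancels.
Evaluate each component's likelihood at the observed value:
  p_I = e^(−1.32)·1.32^6/6! = 0.00196265
  p_II = e^(−4.25)·4.25^6/6! = 0.116748
  p_III = e^(−10.08)·10.08^6/6! = 0.061058
  p_IV = e^(−11.56)·11.56^6/6! = 0.0316206
0.00817236 / 0.00916998 ≈ 0.8912

0.8912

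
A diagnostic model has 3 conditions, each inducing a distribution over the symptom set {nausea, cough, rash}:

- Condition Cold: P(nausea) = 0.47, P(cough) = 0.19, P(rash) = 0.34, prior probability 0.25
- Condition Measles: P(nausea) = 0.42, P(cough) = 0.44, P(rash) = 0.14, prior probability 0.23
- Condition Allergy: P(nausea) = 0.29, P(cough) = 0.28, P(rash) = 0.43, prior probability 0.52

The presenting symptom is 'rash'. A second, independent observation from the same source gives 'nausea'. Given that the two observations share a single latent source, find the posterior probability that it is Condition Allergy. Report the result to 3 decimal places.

By Bayes' theorem, P(k | x) = w_k f_k(x) / Σ_j w_j f_j(x).
Since both observations come from the same component, the likelihood for component k is f_k(x₁)·f_k(x₂).
  L_Cold = [0.34] × [0.47] = 0.1598
  L_Measles = [0.14] × [0.42] = 0.0588
  L_Allergy = [0.43] × [0.29] = 0.1247
Unnormalised posteriors:
  w_Cold·L_Cold = 0.25 × 0.1598 = 0.03995
  w_Measles·L_Measles = 0.23 × 0.0588 = 0.013524
  w_Allergy·L_Allergy = 0.52 × 0.1247 = 0.064844
Marginal: 0.03995 + 0.013524 + 0.064844 = 0.118318
Responsibility of Condition Allergy: 0.064844 / 0.118318 ≈ 0.548

0.548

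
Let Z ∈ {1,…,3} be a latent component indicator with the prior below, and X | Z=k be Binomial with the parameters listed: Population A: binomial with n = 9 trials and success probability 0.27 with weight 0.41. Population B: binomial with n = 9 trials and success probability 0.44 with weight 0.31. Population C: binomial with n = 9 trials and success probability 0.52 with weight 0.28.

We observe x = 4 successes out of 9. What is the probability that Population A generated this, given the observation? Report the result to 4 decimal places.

P(component k | x) = π_k·f_k(x) / marginal(x), where marginal(x) = Σ_j π_j·f_j(x).
Binomial probabilities:
  L_A = C(9,4)·0.27^4·0.73^5 = 126·0.00531441·0.207307 = 0.138816
  L_B = C(9,4)·0.44^4·0.56^5 = 126·0.037481·0.0550732 = 0.260089
  L_C = C(9,4)·0.52^4·0.48^5 = 126·0.0731162·0.0254804 = 0.234742
Unnormalised posteriors:
  π_A·L_A = 0.41 × 0.138816 = 0.0569146
  π_B·L_B = 0.31 × 0.260089 = 0.0806275
  π_C·L_C = 0.28 × 0.234742 = 0.0657277
Sum: 0.0569146 + 0.0806275 + 0.0657277 = 0.20327
P(Population A | 4 successes out of 9) = 0.0569146 / 0.20327 ≈ 0.2800

0.2800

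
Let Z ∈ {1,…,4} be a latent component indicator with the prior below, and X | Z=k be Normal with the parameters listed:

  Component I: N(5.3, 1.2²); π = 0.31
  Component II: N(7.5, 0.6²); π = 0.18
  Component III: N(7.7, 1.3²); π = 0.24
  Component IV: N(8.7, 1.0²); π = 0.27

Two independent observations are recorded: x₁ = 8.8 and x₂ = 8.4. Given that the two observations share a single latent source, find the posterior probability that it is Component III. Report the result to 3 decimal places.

0.240

By Bayes' theorem, P(k | x) = P(Z=k) f_k(x) / Σ_j P(Z=j) f_j(x).
Since both observations come from the same component, the likelihood for component k is f_k(x₁)·f_k(x₂).
  f_I = [(1/(1.2·√(2π)))·exp(−(8.8−5.3)²/(2·1.2²)) = 0.332452·exp(-4.25347) = 0.00472573] × [0.0118188] = 5.58524e-05
  f_II = [(1/(0.6·√(2π)))·exp(−(8.8−7.5)²/(2·0.6²)) = 0.664904·exp(-2.34722) = 0.0635877] × [0.215863] = 0.0137262
  f_III = [(1/(1.3·√(2π)))·exp(−(8.8−7.7)²/(2·1.3²)) = 0.306879·exp(-0.35799) = 0.214533] × [0.265465] = 0.056951
  f_IV = [(1/(1.0·√(2π)))·exp(−(8.8−8.7)²/(2·1.0²)) = 0.398942·exp(-0.00500) = 0.396953] × [0.381388] = 0.151393
Multiply by the mixture weights:
  P(Z=I)·f_I = 0.31 × 5.58524e-05 = 1.73142e-05
  P(Z=II)·f_II = 0.18 × 0.0137262 = 0.00247072
  P(Z=III)·f_III = 0.24 × 0.056951 = 0.0136682
  P(Z=IV)·f_IV = 0.27 × 0.151393 = 0.0408761
Evidence: 1.73142e-05 + 0.00247072 + 0.0136682 + 0.0408761 = 0.0570323
Responsibility of Component III: 0.0136682 / 0.0570323 ≈ 0.240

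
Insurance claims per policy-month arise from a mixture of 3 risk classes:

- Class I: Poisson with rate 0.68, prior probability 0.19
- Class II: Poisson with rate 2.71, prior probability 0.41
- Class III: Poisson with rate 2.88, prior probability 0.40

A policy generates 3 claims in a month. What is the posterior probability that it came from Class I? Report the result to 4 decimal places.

0.0273

Apply Bayes' rule: the posterior for each component is proportional to its prior times its likelihood at x.
Evaluate each component's likelihood at the observed value:
  p_I = e^(−0.68)·0.68^3/3! = 0.0265494
  p_II = e^(−2.71)·2.71^3/3! = 0.220708
  p_III = e^(−2.88)·2.88^3/3! = 0.22349
Prior × likelihood for each component:
  π_I·p_I = 0.19 × 0.0265494 = 0.00504439
  π_II·p_II = 0.41 × 0.220708 = 0.0904904
  π_III·p_III = 0.40 × 0.22349 = 0.089396
Sum: 0.00504439 + 0.0904904 + 0.089396 = 0.184931
P(Class I | x) = 0.00504439 / 0.184931 ≈ 0.0273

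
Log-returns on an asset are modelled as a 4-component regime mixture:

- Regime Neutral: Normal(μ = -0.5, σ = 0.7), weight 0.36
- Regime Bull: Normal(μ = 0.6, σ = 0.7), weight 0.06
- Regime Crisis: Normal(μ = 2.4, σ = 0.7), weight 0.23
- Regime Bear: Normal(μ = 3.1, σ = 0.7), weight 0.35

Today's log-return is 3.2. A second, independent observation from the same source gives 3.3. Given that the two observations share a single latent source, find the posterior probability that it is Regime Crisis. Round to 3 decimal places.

The responsibility of component k is P(Z=k) f_k(x) divided by Σ_j P(Z=j) f_j(x).
Since both observations come from the same component, the likelihood for component k is f_k(x₁)·f_k(x₂).
  f_Neutral = [(1/(0.7·√(2π)))·exp(−(3.2−-0.5)²/(2·0.7²)) = 0.569918·exp(-13.96939) = 4.88634e-07] × [2.27309e-07] = 1.11071e-13
  f_Bull = [(1/(0.7·√(2π)))·exp(−(3.2−0.6)²/(2·0.7²)) = 0.569918·exp(-6.89796) = 0.000575528] × [0.000335114] = 1.92868e-07
  f_Crisis = [(1/(0.7·√(2π)))·exp(−(3.2−2.4)²/(2·0.7²)) = 0.569918·exp(-0.65306) = 0.296614] × [0.249376] = 0.0739683
  f_Bear = [(1/(0.7·√(2π)))·exp(−(3.2−3.1)²/(2·0.7²)) = 0.569918·exp(-0.01020) = 0.564132] × [0.547124] = 0.30865
Unnormalised posteriors:
  P(Z=Neutral)·f_Neutral = 0.36 × 1.11071e-13 = 3.99855e-14
  P(Z=Bull)·f_Bull = 0.06 × 1.92868e-07 = 1.15721e-08
  P(Z=Crisis)·f_Crisis = 0.23 × 0.0739683 = 0.0170127
  P(Z=Bear)·f_Bear = 0.35 × 0.30865 = 0.108027
Marginal: 3.99855e-14 + 1.15721e-08 + 0.0170127 + 0.108027 = 0.12504
P(Regime Crisis | x₁,x₂) ≈ 0.136

0.136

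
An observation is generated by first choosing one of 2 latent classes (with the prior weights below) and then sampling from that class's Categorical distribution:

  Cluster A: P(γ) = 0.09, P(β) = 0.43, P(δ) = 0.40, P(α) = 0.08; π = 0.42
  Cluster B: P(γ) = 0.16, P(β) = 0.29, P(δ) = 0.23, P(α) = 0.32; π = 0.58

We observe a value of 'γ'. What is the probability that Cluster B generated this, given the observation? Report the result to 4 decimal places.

0.7106

P(component k | x) = P(Z=k)·f_k(x) / marginal(x), where marginal(x) = Σ_j P(Z=j)·f_j(x).
Component likelihoods at x = 'γ':
  L_A = P(γ | comp) = 0.09
  L_B = P(γ | comp) = 0.16
Multiply by the mixture weights:
  P(Z=A)·L_A = 0.42 × 0.09 = 0.0378
  P(Z=B)·L_B = 0.58 × 0.16 = 0.0928
Denominator: 0.0378 + 0.0928 = 0.1306
P(Cluster B | 'γ') ≈ 0.7106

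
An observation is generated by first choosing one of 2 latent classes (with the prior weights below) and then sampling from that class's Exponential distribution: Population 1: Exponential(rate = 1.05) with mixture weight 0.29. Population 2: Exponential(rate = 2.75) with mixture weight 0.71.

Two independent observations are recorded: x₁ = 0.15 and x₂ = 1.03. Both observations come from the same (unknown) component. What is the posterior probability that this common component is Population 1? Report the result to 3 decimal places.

By Bayes' theorem, P(k | x) = P(Z=k) f_k(x) / Σ_j P(Z=j) f_j(x).
Since both observations come from the same component, the likelihood for component k is f_k(x₁)·f_k(x₂).
  L_1 = [0.896991] × [0.356041] = 0.319365
  L_2 = [1.82048] × [0.16188] = 0.2947
Weight by the priors:
  P(Z=1)·L_1 = 0.29 × 0.319365 = 0.0926159
  P(Z=2)·L_2 = 0.71 × 0.2947 = 0.209237
Sum: 0.0926159 + 0.209237 = 0.301853
P(Population 1 | x) ≈ 0.307

0.307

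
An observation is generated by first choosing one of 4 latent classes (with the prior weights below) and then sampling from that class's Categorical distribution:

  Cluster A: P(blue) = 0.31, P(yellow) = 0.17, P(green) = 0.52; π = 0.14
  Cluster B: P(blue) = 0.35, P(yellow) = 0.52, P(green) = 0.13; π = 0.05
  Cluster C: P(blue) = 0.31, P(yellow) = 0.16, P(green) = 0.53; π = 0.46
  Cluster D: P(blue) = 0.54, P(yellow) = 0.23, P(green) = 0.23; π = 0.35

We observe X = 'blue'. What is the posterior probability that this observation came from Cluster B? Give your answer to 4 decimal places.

0.0446

The responsibility of component k is π_k f_k(x) divided by Σ_j π_j f_j(x).
Categorical probabilities:
  L_A = 0.31
  L_B = 0.35
  L_C = 0.31
  L_D = 0.54
Prior × likelihood for each component:
  π_A·L_A = 0.14 × 0.31 = 0.0434
  π_B·L_B = 0.05 × 0.35 = 0.0175
  π_C·L_C = 0.46 × 0.31 = 0.1426
  π_D·L_D = 0.35 × 0.54 = 0.189
Marginal: 0.0434 + 0.0175 + 0.1426 + 0.189 = 0.3925
P(Cluster B | the observation) ≈ 0.0446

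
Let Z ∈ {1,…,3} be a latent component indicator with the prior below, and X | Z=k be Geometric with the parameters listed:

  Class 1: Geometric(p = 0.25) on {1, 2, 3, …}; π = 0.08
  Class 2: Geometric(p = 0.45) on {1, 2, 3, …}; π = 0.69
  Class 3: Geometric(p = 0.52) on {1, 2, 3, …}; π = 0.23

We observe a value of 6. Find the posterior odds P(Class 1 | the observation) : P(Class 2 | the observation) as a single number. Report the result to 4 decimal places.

Since P(k|x) ∝ w_k f_k(x), the posterior odds are w_i f_i(x) / (w_j f_j(x)).
Evaluate each component's likelihood at the observed value:
  f_1 = 0.25·(1−0.25)^5 = 0.25·0.237305 = 0.0593262
  f_2 = 0.45·(1−0.45)^5 = 0.45·0.0503284 = 0.0226478
  f_3 = 0.52·(1−0.52)^5 = 0.52·0.0254804 = 0.0132498
Posterior odds = (w_1·f_1) / (w_2·f_2) = (0.08·0.0593262) / (0.69·0.0226478) = 0.00474609 / 0.015627 ≈ 0.3037

0.3037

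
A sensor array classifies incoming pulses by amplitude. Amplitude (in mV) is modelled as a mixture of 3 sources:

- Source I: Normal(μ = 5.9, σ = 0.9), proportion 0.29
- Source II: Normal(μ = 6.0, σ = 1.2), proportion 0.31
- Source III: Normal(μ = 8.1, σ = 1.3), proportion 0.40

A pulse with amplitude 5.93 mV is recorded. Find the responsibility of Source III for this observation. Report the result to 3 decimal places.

Posterior ∝ prior × likelihood, so P(k | x) ∝ P(Z=k) f_k(x); normalise over all components.
Component likelihoods at x = 5.93 mV:
  f_I = (1/(0.9·√(2π)))·exp(−(5.93−5.9)²/(2·0.9²)) = 0.443269·exp(-0.00056) = 0.443023
  f_II = (1/(1.2·√(2π)))·exp(−(5.93−6.0)²/(2·1.2²)) = 0.332452·exp(-0.00170) = 0.331887
  f_III = (1/(1.3·√(2π)))·exp(−(5.93−8.1)²/(2·1.3²)) = 0.306879·exp(-1.39317) = 0.0761943
Prior × likelihood for each component:
  P(Z=I)·f_I = 0.29 × 0.443023 = 0.128477
  P(Z=II)·f_II = 0.31 × 0.331887 = 0.102885
  P(Z=III)·f_III = 0.40 × 0.0761943 = 0.0304777
Marginal: 0.128477 + 0.102885 + 0.0304777 = 0.261839
Responsibility of Source III: 0.0304777 / 0.261839 ≈ 0.116

0.116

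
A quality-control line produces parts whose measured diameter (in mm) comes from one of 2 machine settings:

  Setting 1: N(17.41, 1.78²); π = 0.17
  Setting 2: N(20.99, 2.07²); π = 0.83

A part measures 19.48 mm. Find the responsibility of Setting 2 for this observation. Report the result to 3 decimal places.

0.864

Apply Bayes' rule: the posterior for each component is proportional to its prior times its likelihood at x.
Normal densities:
  L_1 = 0.113979
  L_2 = 0.147703
Multiply by the mixture weights:
  π_1·L_1 = 0.17 × 0.113979 = 0.0193764
  π_2·L_2 = 0.83 × 0.147703 = 0.122594
Denominator: 0.0193764 + 0.122594 = 0.14197
Responsibility of Setting 2: 0.122594 / 0.14197 ≈ 0.864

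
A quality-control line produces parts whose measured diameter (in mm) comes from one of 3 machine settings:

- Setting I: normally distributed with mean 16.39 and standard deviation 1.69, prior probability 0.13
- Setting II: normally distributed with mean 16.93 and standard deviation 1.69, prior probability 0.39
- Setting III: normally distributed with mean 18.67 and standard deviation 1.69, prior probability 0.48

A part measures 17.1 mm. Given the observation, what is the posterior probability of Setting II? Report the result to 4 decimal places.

Posterior ∝ prior × likelihood, so P(k | x) ∝ π_k f_k(x); normalise over all components.
Component likelihoods at x = 17.1 mm:
  p_I = (1/(1.69·√(2π)))·exp(−(17.1−16.39)²/(2·1.69²)) = 0.236061·exp(-0.08825) = 0.216121
  p_II = (1/(1.69·√(2π)))·exp(−(17.1−16.93)²/(2·1.69²)) = 0.236061·exp(-0.00506) = 0.234869
  p_III = (1/(1.69·√(2π)))·exp(−(17.1−18.67)²/(2·1.69²)) = 0.236061·exp(-0.43152) = 0.153327
Weight by the priors:
  π_I·p_I = 0.13 × 0.216121 = 0.0280957
  π_II·p_II = 0.39 × 0.234869 = 0.091599
  π_III·p_III = 0.48 × 0.153327 = 0.073597
Evidence: 0.0280957 + 0.091599 + 0.073597 = 0.193292
Responsibility of Setting II: 0.091599 / 0.193292 ≈ 0.4739

0.4739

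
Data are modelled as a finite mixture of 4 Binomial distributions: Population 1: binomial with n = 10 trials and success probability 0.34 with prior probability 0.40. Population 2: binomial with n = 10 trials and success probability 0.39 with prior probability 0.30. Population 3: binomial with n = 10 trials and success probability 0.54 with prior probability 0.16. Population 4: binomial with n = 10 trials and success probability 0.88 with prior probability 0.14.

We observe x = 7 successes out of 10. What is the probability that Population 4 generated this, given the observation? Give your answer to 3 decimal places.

0.214

The responsibility of component k is w_k f_k(x) divided by Σ_j w_j f_j(x).
Binomial probabilities:
  p_1 = C(10,7)·0.34^7·0.66^3 = 120·0.000525234·0.287496 = 0.0181203
  p_2 = C(10,7)·0.39^7·0.61^3 = 120·0.00137231·0.226981 = 0.0373786
  p_3 = C(10,7)·0.54^7·0.46^3 = 120·0.0133893·0.097336 = 0.156391
  p_4 = C(10,7)·0.88^7·0.12^3 = 120·0.408676·0.001728 = 0.084743
Multiply by the mixture weights:
  w_1·p_1 = 0.40 × 0.0181203 = 0.00724812
  w_2·p_2 = 0.30 × 0.0373786 = 0.0112136
  w_3·p_3 = 0.16 × 0.156391 = 0.0250225
  w_4·p_4 = 0.14 × 0.084743 = 0.011864
Normaliser: 0.00724812 + 0.0112136 + 0.0250225 + 0.011864 = 0.0553482
P(Population 4 | the observation) = 0.011864 / 0.0553482 ≈ 0.214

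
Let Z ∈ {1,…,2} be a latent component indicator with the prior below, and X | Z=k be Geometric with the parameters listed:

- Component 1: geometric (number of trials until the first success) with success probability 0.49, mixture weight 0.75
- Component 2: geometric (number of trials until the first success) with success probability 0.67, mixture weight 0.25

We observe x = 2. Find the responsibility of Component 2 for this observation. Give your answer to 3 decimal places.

P(component k | x) = P(Z=k)·f_k(x) / marginal(x), where marginal(x) = Σ_j P(Z=j)·f_j(x).
Component likelihoods at x = 2:
  L_1 = 0.2499
  L_2 = 0.2211
Weight by the priors:
  P(Z=1)·L_1 = 0.75 × 0.2499 = 0.187425
  P(Z=2)·L_2 = 0.25 × 0.2211 = 0.055275
Evidence: 0.187425 + 0.055275 = 0.2427
Responsibility of Component 2: 0.055275 / 0.2427 ≈ 0.228

0.228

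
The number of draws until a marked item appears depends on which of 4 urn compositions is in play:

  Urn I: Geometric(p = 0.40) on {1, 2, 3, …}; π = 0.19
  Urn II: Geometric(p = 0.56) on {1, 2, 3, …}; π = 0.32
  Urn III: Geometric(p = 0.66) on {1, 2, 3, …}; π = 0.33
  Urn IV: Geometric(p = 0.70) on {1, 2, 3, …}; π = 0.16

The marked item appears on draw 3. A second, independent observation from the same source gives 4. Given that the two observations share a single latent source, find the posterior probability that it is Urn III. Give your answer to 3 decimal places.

0.134

Posterior ∝ prior × likelihood, so P(k | x) ∝ π_k f_k(x); normalise over all components.
Since both observations come from the same component, the likelihood for component k is f_k(x₁)·f_k(x₂).
  L_I = [0.40·(1−0.40)^2 = 0.40·0.36 = 0.144] × [0.0864] = 0.0124416
  L_II = [0.56·(1−0.56)^2 = 0.56·0.1936 = 0.108416] × [0.047703] = 0.00517177
  L_III = [0.66·(1−0.66)^2 = 0.66·0.1156 = 0.076296] × [0.0259406] = 0.00197917
  L_IV = [0.70·(1−0.70)^2 = 0.70·0.09 = 0.063] × [0.0189] = 0.0011907
Prior × likelihood for each component:
  π_I·L_I = 0.19 × 0.0124416 = 0.0023639
  π_II·L_II = 0.32 × 0.00517177 = 0.00165497
  π_III·L_III = 0.33 × 0.00197917 = 0.000653125
  π_IV·L_IV = 0.16 × 0.0011907 = 0.000190512
Marginal: 0.0023639 + 0.00165497 + 0.000653125 + 0.000190512 = 0.00486251
Responsibility of Urn III: 0.000653125 / 0.00486251 ≈ 0.134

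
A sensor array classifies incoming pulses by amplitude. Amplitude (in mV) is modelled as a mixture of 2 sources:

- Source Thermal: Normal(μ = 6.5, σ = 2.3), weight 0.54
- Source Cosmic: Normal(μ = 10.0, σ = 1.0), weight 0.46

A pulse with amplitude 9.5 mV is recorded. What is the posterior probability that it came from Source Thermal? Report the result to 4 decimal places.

0.1981

The responsibility of component k is w_k f_k(x) divided by Σ_j w_j f_j(x).
Normal densities:
  L_Thermal = 0.0740874
  L_Cosmic = 0.352065
Weight by the priors:
  w_Thermal·L_Thermal = 0.54 × 0.0740874 = 0.0400072
  w_Cosmic·L_Cosmic = 0.46 × 0.352065 = 0.16195
Marginal: 0.0400072 + 0.16195 = 0.201957
P(Source Thermal | the observation) = 0.0400072 / 0.201957 ≈ 0.1981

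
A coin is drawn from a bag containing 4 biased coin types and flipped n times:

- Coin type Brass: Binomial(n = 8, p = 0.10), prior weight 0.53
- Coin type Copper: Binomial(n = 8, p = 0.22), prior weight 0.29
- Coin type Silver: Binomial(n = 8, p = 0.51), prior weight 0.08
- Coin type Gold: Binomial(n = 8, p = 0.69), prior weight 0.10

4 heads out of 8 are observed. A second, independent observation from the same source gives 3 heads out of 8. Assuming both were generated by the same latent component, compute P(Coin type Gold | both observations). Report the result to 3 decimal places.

The responsibility of component k is P(Z=k) f_k(x) divided by Σ_j P(Z=j) f_j(x).
Since both observations come from the same component, the likelihood for component k is f_k(x₁)·f_k(x₂).
  L_Brass = [C(8,4)·0.10^4·0.90^4 = 70·0.0001·0.6561 = 0.0045927] × [0.0330674] = 0.000151869
  L_Copper = [C(8,4)·0.22^4·0.78^4 = 70·0.00234256·0.370151 = 0.060697] × [0.172159] = 0.0104495
  L_Silver = [C(8,4)·0.51^4·0.49^4 = 70·0.067652·0.057648 = 0.273] × [0.209835] = 0.0572851
  L_Gold = [C(8,4)·0.69^4·0.31^4 = 70·0.226671·0.00923521 = 0.146535] × [0.0526676] = 0.00771765
Prior × likelihood for each component:
  P(Z=Brass)·L_Brass = 0.53 × 0.000151869 = 8.04905e-05
  P(Z=Copper)·L_Copper = 0.29 × 0.0104495 = 0.00303036
  P(Z=Silver)·L_Silver = 0.08 × 0.0572851 = 0.00458281
  P(Z=Gold)·L_Gold = 0.10 × 0.00771765 = 0.000771765
Denominator: 8.04905e-05 + 0.00303036 + 0.00458281 + 0.000771765 = 0.00846543
Responsibility of Coin type Gold: 0.000771765 / 0.00846543 ≈ 0.091

0.091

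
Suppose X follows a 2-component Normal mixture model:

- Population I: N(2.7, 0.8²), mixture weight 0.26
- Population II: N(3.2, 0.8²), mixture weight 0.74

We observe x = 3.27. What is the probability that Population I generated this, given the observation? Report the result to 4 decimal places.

0.2148

P(component k | x) = π_k·f_k(x) / marginal(x), where marginal(x) = Σ_j π_j·f_j(x).
Normal densities:
  L_I = (1/(0.8·√(2π)))·exp(−(3.27−2.7)²/(2·0.8²)) = 0.498678·exp(-0.25383) = 0.386887
  L_II = (1/(0.8·√(2π)))·exp(−(3.27−3.2)²/(2·0.8²)) = 0.498678·exp(-0.00383) = 0.496772
Weight by the priors:
  π_I·L_I = 0.26 × 0.386887 = 0.100591
  π_II·L_II = 0.74 × 0.496772 = 0.367612
Denominator: 0.100591 + 0.367612 = 0.468202
Responsibility of Population I: 0.100591 / 0.468202 ≈ 0.2148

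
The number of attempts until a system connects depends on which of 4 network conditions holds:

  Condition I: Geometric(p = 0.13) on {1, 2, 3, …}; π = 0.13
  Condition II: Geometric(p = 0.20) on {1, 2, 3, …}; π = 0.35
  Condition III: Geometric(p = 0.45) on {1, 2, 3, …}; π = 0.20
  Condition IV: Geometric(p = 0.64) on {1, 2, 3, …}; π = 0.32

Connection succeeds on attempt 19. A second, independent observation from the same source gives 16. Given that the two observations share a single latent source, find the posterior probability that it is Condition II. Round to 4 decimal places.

The responsibility of component k is π_k f_k(x) divided by Σ_j π_j f_j(x).
Since both observations come from the same component, the likelihood for component k is f_k(x₁)·f_k(x₂).
  f_I = [0.13·(1−0.13)^18 = 0.13·0.0815355 = 0.0105996] × [0.0160965] = 0.000170617
  f_II = [0.20·(1−0.20)^18 = 0.20·0.0180144 = 0.00360288] × [0.00703687] = 2.5353e-05
  f_III = [0.45·(1−0.45)^18 = 0.45·2.12094e-05 = 9.54423e-06] × [5.73658e-05] = 5.47512e-10
  f_IV = [0.64·(1−0.64)^18 = 0.64·1.03144e-08 = 6.60123e-09] × [1.41487e-07] = 9.33991e-16
Multiply by the mixture weights:
  π_I·f_I = 0.13 × 0.000170617 = 2.21802e-05
  π_II·f_II = 0.35 × 2.5353e-05 = 8.87355e-06
  π_III·f_III = 0.20 × 5.47512e-10 = 1.09502e-10
  π_IV·f_IV = 0.32 × 9.33991e-16 = 2.98877e-16
Evidence: 2.21802e-05 + 8.87355e-06 + 1.09502e-10 + 2.98877e-16 = 3.10539e-05
P(Condition II | data) ≈ 0.2857

0.2857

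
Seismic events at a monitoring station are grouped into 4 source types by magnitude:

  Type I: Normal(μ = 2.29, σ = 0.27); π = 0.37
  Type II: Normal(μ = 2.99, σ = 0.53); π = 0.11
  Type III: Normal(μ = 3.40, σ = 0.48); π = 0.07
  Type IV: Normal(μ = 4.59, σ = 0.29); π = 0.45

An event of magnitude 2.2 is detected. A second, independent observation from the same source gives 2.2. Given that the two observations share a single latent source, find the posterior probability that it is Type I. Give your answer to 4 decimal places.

0.9906

By Bayes' theorem, P(k | x) = π_k f_k(x) / Σ_j π_j f_j(x).
Since both observations come from the same component, the likelihood for component k is f_k(x₁)·f_k(x₂).
  p_I = [(1/(0.27·√(2π)))·exp(−(2.2−2.29)²/(2·0.27²)) = 1.477564·exp(-0.05556) = 1.39772] × [1.39772] = 1.95361
  p_II = [(1/(0.53·√(2π)))·exp(−(2.2−2.99)²/(2·0.53²)) = 0.752721·exp(-1.11089) = 0.247844] × [0.247844] = 0.0614269
  p_III = [(1/(0.48·√(2π)))·exp(−(2.2−3.40)²/(2·0.48²)) = 0.831130·exp(-3.12500) = 0.0365173] × [0.0365173] = 0.00133351
  p_IV = [(1/(0.29·√(2π)))·exp(−(2.2−4.59)²/(2·0.29²)) = 1.375663·exp(-33.96017) = 2.45357e-15] × [2.45357e-15] = 6.02003e-30
Prior × likelihood for each component:
  π_I·p_I = 0.37 × 1.95361 = 0.722835
  π_II·p_II = 0.11 × 0.0614269 = 0.00675696
  π_III·p_III = 0.07 × 0.00133351 = 9.33459e-05
  π_IV·p_IV = 0.45 × 6.02003e-30 = 2.70901e-30
Marginal: 0.722835 + 0.00675696 + 9.33459e-05 + 2.70901e-30 = 0.729686
P(Type I | x₁,x₂) ≈ 0.9906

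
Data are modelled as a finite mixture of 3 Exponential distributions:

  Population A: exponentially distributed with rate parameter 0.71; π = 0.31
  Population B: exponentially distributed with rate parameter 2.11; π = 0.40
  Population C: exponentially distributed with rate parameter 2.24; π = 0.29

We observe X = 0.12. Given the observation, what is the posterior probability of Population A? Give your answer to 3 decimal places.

Apply Bayes' rule: the posterior for each component is proportional to its prior times its likelihood at x.
Evaluate each component's likelihood at the observed value:
  L_A = 0.652013
  L_B = 1.63802
  L_C = 1.71202
Prior × likelihood for each component:
  P(Z=A)·L_A = 0.31 × 0.652013 = 0.202124
  P(Z=B)·L_B = 0.40 × 1.63802 = 0.655208
  P(Z=C)·L_C = 0.29 × 1.71202 = 0.496487
Normaliser: 0.202124 + 0.655208 + 0.496487 = 1.35382
P(Population A | 0.12) = 0.202124 / 1.35382 ≈ 0.149

0.149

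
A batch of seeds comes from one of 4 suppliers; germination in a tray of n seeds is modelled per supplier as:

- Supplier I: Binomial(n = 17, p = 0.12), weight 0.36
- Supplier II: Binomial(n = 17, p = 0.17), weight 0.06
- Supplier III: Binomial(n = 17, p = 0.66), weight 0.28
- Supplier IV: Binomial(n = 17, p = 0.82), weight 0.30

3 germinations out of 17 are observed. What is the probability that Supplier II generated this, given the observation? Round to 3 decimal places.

Posterior ∝ prior × likelihood, so P(k | x) ∝ w_k f_k(x); normalise over all components.
Evaluate each component's likelihood at the observed value:
  p_I = 0.19625
  p_II = 0.246008
  p_III = 5.39319e-05
  p_IV = 1.40529e-08
Weight by the priors:
  w_I·p_I = 0.36 × 0.19625 = 0.0706501
  w_II·p_II = 0.06 × 0.246008 = 0.0147605
  w_III·p_III = 0.28 × 5.39319e-05 = 1.51009e-05
  w_IV·p_IV = 0.30 × 1.40529e-08 = 4.21587e-09
Normaliser: 0.0706501 + 0.0147605 + 1.51009e-05 + 4.21587e-09 = 0.0854256
P(Supplier II | the observation) ≈ 0.173

0.173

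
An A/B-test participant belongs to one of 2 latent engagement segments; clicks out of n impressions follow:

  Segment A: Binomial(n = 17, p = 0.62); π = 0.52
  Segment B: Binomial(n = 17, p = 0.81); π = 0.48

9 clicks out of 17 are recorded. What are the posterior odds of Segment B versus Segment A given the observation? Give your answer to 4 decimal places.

Since P(k|x) ∝ π_k f_k(x), the posterior odds are π_i f_i(x) / (π_j f_j(x)).
Evaluate each component's likelihood at the observed value:
  f_A = C(17,9)·0.62^9·0.38^8 = 24310·0.0135371·0.000434779 = 0.14308
  f_B = C(17,9)·0.81^9·0.19^8 = 24310·0.150095·1.69836e-06 = 0.00619696
Posterior odds = (π_B·f_B) / (π_A·f_A) = (0.48·0.00619696) / (0.52·0.14308) = 0.00297454 / 0.0744016 ≈ 0.0400

0.0400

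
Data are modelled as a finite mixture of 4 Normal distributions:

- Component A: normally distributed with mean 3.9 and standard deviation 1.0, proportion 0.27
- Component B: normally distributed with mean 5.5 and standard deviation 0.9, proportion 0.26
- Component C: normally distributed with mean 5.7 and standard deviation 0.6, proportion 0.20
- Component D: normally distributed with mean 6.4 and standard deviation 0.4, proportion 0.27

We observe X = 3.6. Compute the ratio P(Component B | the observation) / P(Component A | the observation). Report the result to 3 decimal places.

0.121

Since P(k|x) ∝ π_k f_k(x), the posterior odds are π_i f_i(x) / (π_j f_j(x)).
Component likelihoods at x = 3.6:
  L_A = 0.381388
  L_B = 0.0477406
  L_C = 0.00145447
  L_D = 2.28368e-11
Odds = (0.26/0.27) × (0.0477406/0.381388) = 0.962963 × 0.125176 ≈ 0.121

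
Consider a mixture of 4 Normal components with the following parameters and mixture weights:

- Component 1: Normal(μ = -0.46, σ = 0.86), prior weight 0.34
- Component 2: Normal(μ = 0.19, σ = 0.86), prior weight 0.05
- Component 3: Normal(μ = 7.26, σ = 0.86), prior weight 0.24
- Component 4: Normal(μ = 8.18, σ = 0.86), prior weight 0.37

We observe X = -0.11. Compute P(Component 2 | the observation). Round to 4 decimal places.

0.1307

By Bayes' theorem, P(k | x) = w_k f_k(x) / Σ_j w_j f_j(x).
Component likelihoods at x = -0.11:
  p_1 = 0.427017
  p_2 = 0.436503
  p_3 = 5.23504e-17
  p_4 = 3.08285e-21
Multiply by the mixture weights:
  w_1·p_1 = 0.34 × 0.427017 = 0.145186
  w_2·p_2 = 0.05 × 0.436503 = 0.0218252
  w_3·p_3 = 0.24 × 5.23504e-17 = 1.25641e-17
  w_4·p_4 = 0.37 × 3.08285e-21 = 1.14065e-21
Marginal: 0.145186 + 0.0218252 + 1.25641e-17 + 1.14065e-21 = 0.167011
P(Component 2 | data) = 0.0218252 / 0.167011 ≈ 0.1307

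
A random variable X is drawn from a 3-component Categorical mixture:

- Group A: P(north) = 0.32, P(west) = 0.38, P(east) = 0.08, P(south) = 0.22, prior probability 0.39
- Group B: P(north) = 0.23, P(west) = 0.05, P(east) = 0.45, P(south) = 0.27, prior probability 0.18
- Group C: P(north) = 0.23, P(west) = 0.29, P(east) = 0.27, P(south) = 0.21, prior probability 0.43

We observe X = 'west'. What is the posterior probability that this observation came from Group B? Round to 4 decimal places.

By Bayes' theorem, P(k | x) = P(Z=k) f_k(x) / Σ_j P(Z=j) f_j(x).
Evaluate each component's likelihood at the observed value:
  f_A = 0.38
  f_B = 0.05
  f_C = 0.29
Multiply by the mixture weights:
  P(Z=A)·f_A = 0.39 × 0.38 = 0.1482
  P(Z=B)·f_B = 0.18 × 0.05 = 0.009
  P(Z=C)·f_C = 0.43 × 0.29 = 0.1247
Evidence: 0.1482 + 0.009 + 0.1247 = 0.2819
P(Group B | 'west') = 0.009 / 0.2819 ≈ 0.0319

0.0319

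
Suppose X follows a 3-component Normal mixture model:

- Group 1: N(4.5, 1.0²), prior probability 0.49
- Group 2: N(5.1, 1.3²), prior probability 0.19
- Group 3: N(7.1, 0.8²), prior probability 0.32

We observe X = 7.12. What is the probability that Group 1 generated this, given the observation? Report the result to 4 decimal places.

0.0345

Apply Bayes' rule: the posterior for each component is proportional to its prior times its likelihood at x.
Component likelihoods at x = 7.12:
  p_1 = (1/(1.0·√(2π)))·exp(−(7.12−4.5)²/(2·1.0²)) = 0.398942·exp(-3.43220) = 0.0128921
  p_2 = (1/(1.3·√(2π)))·exp(−(7.12−5.1)²/(2·1.3²)) = 0.306879·exp(-1.20722) = 0.0917652
  p_3 = (1/(0.8·√(2π)))·exp(−(7.12−7.1)²/(2·0.8²)) = 0.498678·exp(-0.00031) = 0.498522
Unnormalised posteriors:
  P(Z=1)·p_1 = 0.49 × 0.0128921 = 0.00631714
  P(Z=2)·p_2 = 0.19 × 0.0917652 = 0.0174354
  P(Z=3)·p_3 = 0.32 × 0.498522 = 0.159527
Normaliser: 0.00631714 + 0.0174354 + 0.159527 = 0.18328
P(Group 1 | the observation) = 0.00631714 / 0.18328 ≈ 0.0345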